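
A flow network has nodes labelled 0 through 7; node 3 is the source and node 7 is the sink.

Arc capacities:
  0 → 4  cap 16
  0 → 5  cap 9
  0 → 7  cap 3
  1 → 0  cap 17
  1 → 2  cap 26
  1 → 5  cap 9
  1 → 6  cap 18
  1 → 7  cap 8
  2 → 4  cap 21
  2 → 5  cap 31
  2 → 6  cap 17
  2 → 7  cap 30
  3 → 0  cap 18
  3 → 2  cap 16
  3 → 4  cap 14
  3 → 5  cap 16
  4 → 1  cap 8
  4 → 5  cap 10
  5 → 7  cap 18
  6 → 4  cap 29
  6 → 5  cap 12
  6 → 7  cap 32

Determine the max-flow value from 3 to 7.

augment #1: 3→0→7 bottleneck 3, total now 3
augment #2: 3→2→7 bottleneck 16, total now 19
augment #3: 3→5→7 bottleneck 16, total now 35
augment #4: 3→0→5→7 bottleneck 2, total now 37
augment #5: 3→4→1→7 bottleneck 8, total now 45

Maximum flow value: 45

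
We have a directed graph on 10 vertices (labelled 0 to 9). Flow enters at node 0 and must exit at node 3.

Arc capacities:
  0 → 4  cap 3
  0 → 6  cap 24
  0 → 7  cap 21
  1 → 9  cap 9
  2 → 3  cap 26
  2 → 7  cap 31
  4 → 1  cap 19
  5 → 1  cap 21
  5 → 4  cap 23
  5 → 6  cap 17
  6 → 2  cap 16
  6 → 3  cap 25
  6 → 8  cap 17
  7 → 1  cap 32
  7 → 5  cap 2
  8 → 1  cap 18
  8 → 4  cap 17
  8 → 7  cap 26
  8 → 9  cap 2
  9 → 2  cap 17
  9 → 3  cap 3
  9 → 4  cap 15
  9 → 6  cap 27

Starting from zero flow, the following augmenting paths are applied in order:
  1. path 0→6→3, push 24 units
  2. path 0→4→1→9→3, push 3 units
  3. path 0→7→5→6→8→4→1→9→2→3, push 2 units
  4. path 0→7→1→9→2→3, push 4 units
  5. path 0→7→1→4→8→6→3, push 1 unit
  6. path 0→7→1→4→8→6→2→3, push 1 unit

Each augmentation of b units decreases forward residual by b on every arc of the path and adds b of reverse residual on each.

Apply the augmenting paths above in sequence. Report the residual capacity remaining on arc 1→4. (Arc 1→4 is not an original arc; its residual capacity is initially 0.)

after path 1 (0→6→3, push 24): res(1,4)=0
after path 2 (0→4→1→9→3, push 3): res(1,4)=3
after path 3 (0→7→5→6→8→4→1→9→2→3, push 2): res(1,4)=5
after path 4 (0→7→1→9→2→3, push 4): res(1,4)=5
after path 5 (0→7→1→4→8→6→3, push 1): res(1,4)=4
after path 6 (0→7→1→4→8→6→2→3, push 1): res(1,4)=3

Residual capacity of (1,4): 3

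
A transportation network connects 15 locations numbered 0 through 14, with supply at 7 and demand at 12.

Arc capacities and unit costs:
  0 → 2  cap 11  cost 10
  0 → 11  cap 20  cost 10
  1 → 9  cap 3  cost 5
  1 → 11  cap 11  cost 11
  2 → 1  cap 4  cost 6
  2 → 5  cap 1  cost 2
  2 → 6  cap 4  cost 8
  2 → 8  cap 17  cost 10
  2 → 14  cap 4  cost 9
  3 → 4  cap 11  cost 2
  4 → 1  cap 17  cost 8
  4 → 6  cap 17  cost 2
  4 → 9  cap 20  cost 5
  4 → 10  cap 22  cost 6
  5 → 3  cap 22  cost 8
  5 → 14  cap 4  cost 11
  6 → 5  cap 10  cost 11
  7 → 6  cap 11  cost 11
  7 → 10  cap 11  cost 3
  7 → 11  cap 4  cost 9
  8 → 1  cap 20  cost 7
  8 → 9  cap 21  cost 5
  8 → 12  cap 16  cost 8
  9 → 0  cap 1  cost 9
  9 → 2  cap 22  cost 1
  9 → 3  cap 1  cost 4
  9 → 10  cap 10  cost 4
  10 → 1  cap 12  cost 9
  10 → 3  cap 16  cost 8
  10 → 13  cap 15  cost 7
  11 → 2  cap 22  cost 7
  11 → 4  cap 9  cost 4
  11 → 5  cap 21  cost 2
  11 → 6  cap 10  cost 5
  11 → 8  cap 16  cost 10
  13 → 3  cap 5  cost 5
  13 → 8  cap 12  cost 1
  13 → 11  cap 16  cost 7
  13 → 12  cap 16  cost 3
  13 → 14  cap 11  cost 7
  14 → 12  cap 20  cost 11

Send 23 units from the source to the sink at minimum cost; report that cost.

shortest-cost path #1: 7→10→13→12 push 11 @ unit cost 13 (adds 143)
shortest-cost path #2: 7→11→8→12 push 4 @ unit cost 27 (adds 108)
shortest-cost path #3: 7→6→5→14→12 push 4 @ unit cost 44 (adds 176)
shortest-cost path #4: 7→6→5→3→4→10→13→12 push 4 @ unit cost 48 (adds 192)
total cost = 619

Minimum cost for 23 units: 619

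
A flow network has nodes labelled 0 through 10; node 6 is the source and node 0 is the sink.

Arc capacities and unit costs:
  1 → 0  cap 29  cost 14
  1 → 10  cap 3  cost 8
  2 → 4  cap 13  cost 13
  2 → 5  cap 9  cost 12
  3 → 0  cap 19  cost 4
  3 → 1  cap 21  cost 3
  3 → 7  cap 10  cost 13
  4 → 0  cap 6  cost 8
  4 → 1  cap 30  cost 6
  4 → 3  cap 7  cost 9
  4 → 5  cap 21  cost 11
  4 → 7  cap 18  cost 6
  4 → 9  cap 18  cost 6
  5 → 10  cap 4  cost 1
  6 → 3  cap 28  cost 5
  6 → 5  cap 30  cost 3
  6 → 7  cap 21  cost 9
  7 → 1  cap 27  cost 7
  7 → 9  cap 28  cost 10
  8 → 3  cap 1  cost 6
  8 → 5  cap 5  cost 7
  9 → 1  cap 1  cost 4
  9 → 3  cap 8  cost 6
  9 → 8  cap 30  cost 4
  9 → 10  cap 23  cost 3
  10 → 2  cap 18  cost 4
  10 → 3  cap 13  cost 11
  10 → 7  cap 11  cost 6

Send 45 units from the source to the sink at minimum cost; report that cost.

shortest-cost path #1: 6→3→0 push 19 @ unit cost 9 (adds 171)
shortest-cost path #2: 6→3→1→0 push 9 @ unit cost 22 (adds 198)
shortest-cost path #3: 6→5→10→2→4→0 push 4 @ unit cost 29 (adds 116)
shortest-cost path #4: 6→7→1→0 push 13 @ unit cost 30 (adds 390)
total cost = 875

Minimum cost for 45 units: 875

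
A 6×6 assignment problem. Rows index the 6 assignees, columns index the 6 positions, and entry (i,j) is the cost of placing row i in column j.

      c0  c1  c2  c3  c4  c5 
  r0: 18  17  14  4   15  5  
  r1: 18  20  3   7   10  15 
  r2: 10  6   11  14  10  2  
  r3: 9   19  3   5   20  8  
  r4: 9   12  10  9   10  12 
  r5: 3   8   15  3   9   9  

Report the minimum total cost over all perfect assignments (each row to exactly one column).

Minimum assignment cost: 32

optimal assignment: row0→col5 (cost 5), row1→col2 (cost 3), row2→col1 (cost 6), row3→col3 (cost 5), row4→col4 (cost 10), row5→col0 (cost 3)
total = 5 + 3 + 6 + 5 + 10 + 3 = 32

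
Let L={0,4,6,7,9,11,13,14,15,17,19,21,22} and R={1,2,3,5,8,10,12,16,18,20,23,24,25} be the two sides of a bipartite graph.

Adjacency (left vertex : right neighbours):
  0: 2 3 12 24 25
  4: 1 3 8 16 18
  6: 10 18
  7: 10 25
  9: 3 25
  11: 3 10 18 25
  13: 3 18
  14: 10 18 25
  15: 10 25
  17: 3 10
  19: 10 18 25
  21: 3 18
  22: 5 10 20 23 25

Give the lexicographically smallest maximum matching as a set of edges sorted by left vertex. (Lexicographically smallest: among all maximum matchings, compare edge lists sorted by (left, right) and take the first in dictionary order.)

|M| = 7 (so the lex-smallest maximum matching has 7 edges)
process left vertices in ascending order; for each, take the smallest-labelled available neighbour that still permits 7 edges overall, or leave it unmatched if none does
lex-smallest matching: {0-2, 4-1, 6-10, 7-25, 9-3, 11-18, 22-5}

Lex-smallest maximum matching: {(0,2), (4,1), (6,10), (7,25), (9,3), (11,18), (22,5)}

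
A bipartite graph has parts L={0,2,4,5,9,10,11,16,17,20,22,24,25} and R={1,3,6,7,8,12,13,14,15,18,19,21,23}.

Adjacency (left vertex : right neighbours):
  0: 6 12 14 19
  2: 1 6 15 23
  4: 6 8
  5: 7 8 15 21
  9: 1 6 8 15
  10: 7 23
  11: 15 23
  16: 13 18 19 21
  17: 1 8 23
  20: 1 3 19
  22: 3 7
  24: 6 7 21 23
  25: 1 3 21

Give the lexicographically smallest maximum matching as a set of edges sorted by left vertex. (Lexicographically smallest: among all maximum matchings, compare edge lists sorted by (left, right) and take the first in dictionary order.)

|M| = 11 (so the lex-smallest maximum matching has 11 edges)
process left vertices in ascending order; for each, take the smallest-labelled available neighbour that still permits 11 edges overall, or leave it unmatched if none does
lex-smallest matching: {0-12, 2-1, 4-6, 5-7, 9-8, 10-23, 11-15, 16-13, 20-19, 22-3, 24-21}

Lex-smallest maximum matching: {(0,12), (2,1), (4,6), (5,7), (9,8), (10,23), (11,15), (16,13), (20,19), (22,3), (24,21)}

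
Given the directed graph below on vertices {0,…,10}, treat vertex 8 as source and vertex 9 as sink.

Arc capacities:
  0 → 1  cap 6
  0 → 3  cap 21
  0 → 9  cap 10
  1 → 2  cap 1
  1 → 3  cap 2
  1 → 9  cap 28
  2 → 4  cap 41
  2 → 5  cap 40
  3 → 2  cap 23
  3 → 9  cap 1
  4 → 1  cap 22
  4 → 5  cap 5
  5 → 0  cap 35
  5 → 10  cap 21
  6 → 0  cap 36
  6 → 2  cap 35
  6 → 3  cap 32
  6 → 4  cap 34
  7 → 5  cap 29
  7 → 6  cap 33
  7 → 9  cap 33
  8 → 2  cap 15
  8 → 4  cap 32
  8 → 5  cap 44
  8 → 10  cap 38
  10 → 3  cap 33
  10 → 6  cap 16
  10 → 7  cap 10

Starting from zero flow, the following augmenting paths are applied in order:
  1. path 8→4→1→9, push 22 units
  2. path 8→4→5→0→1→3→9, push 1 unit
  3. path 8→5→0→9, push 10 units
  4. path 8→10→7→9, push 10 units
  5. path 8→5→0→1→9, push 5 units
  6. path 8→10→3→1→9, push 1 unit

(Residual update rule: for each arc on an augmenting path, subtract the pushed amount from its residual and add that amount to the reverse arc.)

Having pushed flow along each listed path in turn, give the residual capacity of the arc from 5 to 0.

after path 1 (8→4→1→9, push 22): res(5,0)=35
after path 2 (8→4→5→0→1→3→9, push 1): res(5,0)=34
after path 3 (8→5→0→9, push 10): res(5,0)=24
after path 4 (8→10→7→9, push 10): res(5,0)=24
after path 5 (8→5→0→1→9, push 5): res(5,0)=19
after path 6 (8→10→3→1→9, push 1): res(5,0)=19

Residual capacity of (5,0): 19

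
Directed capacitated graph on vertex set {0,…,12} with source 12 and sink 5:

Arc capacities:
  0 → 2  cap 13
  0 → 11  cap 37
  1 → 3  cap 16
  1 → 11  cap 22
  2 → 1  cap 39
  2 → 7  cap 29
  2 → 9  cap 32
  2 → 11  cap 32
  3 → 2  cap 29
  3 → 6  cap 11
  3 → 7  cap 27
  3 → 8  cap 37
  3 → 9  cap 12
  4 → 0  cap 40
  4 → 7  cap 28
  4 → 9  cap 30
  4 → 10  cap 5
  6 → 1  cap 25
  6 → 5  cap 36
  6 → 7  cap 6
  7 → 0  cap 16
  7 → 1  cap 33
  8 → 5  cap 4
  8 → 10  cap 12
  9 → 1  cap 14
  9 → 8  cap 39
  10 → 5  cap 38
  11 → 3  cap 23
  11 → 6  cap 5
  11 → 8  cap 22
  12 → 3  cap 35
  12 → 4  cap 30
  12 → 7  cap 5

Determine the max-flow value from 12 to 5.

augment #1: 12→3→6→5 bottleneck 11, total now 11
augment #2: 12→3→8→5 bottleneck 4, total now 15
augment #3: 12→4→10→5 bottleneck 5, total now 20
augment #4: 12→3→8→10→5 bottleneck 12, total now 32
augment #5: 12→3→2→11→6→5 bottleneck 5, total now 37

Maximum flow value: 37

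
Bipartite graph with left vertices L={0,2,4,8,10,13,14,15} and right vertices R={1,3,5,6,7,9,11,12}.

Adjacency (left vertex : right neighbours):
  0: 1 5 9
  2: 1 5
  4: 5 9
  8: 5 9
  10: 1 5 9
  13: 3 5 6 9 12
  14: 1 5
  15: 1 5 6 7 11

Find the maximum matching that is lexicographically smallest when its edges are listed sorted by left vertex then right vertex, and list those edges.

|M| = 5 (so the lex-smallest maximum matching has 5 edges)
process left vertices in ascending order; for each, take the smallest-labelled available neighbour that still permits 5 edges overall, or leave it unmatched if none does
lex-smallest matching: {0-1, 2-5, 4-9, 13-3, 15-6}

Lex-smallest maximum matching: {(0,1), (2,5), (4,9), (13,3), (15,6)}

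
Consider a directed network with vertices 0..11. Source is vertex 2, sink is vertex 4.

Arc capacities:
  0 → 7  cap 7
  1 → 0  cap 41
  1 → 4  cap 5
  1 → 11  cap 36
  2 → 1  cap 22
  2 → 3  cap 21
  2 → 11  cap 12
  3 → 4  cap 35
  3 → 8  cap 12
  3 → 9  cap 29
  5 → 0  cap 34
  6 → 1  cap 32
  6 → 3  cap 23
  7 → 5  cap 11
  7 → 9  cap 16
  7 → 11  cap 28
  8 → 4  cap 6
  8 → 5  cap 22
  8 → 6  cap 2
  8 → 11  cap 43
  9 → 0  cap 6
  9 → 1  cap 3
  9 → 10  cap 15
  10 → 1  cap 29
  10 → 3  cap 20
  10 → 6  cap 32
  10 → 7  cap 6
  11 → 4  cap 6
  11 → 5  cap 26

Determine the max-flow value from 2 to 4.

Maximum flow value: 39

augment #1: 2→1→4 bottleneck 5, total now 5
augment #2: 2→3→4 bottleneck 21, total now 26
augment #3: 2→11→4 bottleneck 6, total now 32
augment #4: 2→1→0→7→9→10→3→4 bottleneck 7, total now 39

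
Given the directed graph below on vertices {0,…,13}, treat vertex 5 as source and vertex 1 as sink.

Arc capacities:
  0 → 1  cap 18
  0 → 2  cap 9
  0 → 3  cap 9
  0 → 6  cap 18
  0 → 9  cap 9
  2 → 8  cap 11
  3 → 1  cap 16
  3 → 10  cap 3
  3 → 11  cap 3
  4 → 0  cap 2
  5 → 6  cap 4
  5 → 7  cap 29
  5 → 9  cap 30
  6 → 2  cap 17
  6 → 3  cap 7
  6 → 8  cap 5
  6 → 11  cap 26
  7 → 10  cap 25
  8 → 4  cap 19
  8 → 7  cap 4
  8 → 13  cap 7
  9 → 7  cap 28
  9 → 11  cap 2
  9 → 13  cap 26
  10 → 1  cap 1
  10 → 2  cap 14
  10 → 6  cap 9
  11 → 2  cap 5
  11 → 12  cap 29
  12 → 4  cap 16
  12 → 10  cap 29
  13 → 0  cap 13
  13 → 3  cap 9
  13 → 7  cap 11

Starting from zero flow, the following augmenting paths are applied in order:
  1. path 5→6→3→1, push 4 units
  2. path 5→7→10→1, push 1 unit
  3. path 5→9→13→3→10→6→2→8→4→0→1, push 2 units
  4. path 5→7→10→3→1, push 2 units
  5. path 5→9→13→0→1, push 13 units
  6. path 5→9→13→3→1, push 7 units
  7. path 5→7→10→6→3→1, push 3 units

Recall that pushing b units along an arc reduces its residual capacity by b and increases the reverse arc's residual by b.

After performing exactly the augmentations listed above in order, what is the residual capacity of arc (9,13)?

after path 1 (5→6→3→1, push 4): res(9,13)=26
after path 2 (5→7→10→1, push 1): res(9,13)=26
after path 3 (5→9→13→3→10→6→2→8→4→0→1, push 2): res(9,13)=24
after path 4 (5→7→10→3→1, push 2): res(9,13)=24
after path 5 (5→9→13→0→1, push 13): res(9,13)=11
after path 6 (5→9→13→3→1, push 7): res(9,13)=4
after path 7 (5→7→10→6→3→1, push 3): res(9,13)=4

Residual capacity of (9,13): 4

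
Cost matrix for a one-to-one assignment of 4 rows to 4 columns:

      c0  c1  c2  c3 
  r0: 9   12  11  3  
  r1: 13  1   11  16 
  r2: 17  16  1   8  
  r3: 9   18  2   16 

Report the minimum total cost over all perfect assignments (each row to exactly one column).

Minimum assignment cost: 14

optimal assignment: row0→col3 (cost 3), row1→col1 (cost 1), row2→col2 (cost 1), row3→col0 (cost 9)
total = 3 + 1 + 1 + 9 = 14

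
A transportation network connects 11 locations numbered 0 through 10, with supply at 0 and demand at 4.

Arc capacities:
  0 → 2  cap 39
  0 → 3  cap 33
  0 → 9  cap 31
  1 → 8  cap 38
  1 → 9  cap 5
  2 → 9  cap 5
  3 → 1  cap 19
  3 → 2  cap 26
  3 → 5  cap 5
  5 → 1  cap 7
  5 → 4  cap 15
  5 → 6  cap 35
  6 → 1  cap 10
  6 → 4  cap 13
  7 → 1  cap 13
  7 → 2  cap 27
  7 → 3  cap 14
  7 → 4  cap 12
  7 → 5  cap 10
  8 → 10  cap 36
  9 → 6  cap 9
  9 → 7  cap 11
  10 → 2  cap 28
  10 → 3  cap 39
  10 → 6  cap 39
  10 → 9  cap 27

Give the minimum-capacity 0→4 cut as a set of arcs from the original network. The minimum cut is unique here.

Min-cut arcs: {(3,5), (6,4), (9,7)} (total capacity 29)

augment #1: 0→3→5→4 push 5
augment #2: 0→9→6→4 push 9
augment #3: 0→9→7→4 push 11
augment #4: 0→3→1→8→10→6→4 push 4
max flow = 29; residual-reachable set from 0 gives S-side
cut edges (S→T): {(3,5), (6,4), (9,7)} total cap 29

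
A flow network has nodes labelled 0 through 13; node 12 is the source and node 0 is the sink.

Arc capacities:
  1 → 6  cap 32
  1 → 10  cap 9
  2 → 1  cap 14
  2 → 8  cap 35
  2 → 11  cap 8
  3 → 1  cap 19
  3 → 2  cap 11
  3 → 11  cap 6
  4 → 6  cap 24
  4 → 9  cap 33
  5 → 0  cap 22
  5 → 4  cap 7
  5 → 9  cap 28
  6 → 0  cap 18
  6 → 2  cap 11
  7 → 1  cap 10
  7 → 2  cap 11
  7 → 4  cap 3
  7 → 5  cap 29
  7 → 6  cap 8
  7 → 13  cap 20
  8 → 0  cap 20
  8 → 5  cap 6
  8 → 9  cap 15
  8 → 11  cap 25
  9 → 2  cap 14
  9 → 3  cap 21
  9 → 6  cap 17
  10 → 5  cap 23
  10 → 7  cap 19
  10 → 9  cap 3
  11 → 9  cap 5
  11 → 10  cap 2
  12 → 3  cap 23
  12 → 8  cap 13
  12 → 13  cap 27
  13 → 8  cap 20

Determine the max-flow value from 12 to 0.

Maximum flow value: 55

augment #1: 12→8→0 bottleneck 13, total now 13
augment #2: 12→13→8→0 bottleneck 7, total now 20
augment #3: 12→3→1→6→0 bottleneck 18, total now 38
augment #4: 12→13→8→5→0 bottleneck 6, total now 44
augment #5: 12→3→1→10→5→0 bottleneck 1, total now 45
augment #6: 12→3→11→10→5→0 bottleneck 2, total now 47
augment #7: 12→3→2→1→10→5→0 bottleneck 2, total now 49
augment #8: 12→13→8→9→2→1→10→5→0 bottleneck 6, total now 55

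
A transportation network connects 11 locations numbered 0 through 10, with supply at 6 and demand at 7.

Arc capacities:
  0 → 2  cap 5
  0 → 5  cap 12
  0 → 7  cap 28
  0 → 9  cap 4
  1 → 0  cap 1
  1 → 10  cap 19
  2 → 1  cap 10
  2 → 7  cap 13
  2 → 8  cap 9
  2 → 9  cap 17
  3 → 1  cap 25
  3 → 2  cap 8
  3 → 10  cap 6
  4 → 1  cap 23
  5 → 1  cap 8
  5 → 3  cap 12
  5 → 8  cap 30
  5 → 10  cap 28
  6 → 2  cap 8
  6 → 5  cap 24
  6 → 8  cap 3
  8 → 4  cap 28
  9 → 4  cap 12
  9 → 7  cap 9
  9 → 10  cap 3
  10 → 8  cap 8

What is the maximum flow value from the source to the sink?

augment #1: 6→2→7 bottleneck 8, total now 8
augment #2: 6→5→1→0→7 bottleneck 1, total now 9
augment #3: 6→5→3→2→7 bottleneck 5, total now 14
augment #4: 6→5→3→2→9→7 bottleneck 3, total now 17

Maximum flow value: 17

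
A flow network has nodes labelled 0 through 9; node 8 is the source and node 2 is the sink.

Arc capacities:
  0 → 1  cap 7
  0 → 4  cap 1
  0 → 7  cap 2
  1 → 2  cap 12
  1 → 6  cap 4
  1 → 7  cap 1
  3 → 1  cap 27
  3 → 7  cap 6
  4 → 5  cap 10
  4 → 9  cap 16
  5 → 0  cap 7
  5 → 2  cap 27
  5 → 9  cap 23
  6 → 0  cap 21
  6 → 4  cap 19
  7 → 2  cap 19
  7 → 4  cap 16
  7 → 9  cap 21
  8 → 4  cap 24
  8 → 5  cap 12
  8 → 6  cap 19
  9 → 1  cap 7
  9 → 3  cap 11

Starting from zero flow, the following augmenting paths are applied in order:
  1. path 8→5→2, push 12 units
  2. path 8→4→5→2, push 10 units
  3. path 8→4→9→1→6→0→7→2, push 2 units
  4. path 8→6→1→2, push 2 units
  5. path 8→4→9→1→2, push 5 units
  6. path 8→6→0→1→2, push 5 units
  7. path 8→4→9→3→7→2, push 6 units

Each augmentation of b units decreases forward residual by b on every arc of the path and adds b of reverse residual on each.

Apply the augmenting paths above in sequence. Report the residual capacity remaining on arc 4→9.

after path 1 (8→5→2, push 12): res(4,9)=16
after path 2 (8→4→5→2, push 10): res(4,9)=16
after path 3 (8→4→9→1→6→0→7→2, push 2): res(4,9)=14
after path 4 (8→6→1→2, push 2): res(4,9)=14
after path 5 (8→4→9→1→2, push 5): res(4,9)=9
after path 6 (8→6→0→1→2, push 5): res(4,9)=9
after path 7 (8→4→9→3→7→2, push 6): res(4,9)=3

Residual capacity of (4,9): 3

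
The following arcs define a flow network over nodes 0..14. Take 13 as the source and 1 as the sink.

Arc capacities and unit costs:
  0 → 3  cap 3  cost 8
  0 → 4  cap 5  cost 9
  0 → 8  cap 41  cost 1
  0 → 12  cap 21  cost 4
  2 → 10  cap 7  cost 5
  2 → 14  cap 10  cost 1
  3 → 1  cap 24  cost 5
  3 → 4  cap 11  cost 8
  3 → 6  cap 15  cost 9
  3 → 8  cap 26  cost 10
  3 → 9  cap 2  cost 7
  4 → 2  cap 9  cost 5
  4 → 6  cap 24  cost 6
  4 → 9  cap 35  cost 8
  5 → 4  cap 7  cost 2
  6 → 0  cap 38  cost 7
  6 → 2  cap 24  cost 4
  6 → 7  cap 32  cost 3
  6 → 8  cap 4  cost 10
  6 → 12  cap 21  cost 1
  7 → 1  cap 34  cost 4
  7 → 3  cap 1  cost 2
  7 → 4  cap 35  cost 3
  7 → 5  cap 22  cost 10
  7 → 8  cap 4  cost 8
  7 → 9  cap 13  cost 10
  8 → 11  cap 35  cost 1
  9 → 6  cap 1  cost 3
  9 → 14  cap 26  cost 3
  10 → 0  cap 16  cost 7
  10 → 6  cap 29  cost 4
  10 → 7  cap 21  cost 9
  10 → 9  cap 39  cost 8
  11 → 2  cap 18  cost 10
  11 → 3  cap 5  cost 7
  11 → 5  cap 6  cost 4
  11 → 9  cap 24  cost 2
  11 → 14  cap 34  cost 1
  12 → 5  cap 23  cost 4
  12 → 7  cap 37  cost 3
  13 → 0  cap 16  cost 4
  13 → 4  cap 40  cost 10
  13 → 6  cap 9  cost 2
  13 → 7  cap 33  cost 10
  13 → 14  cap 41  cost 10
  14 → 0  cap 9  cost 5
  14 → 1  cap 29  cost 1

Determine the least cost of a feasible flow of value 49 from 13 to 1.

Minimum cost for 49 units: 506

shortest-cost path #1: 13→0→8→11→14→1 push 16 @ unit cost 8 (adds 128)
shortest-cost path #2: 13→6→2→14→1 push 9 @ unit cost 8 (adds 72)
shortest-cost path #3: 13→14→1 push 4 @ unit cost 11 (adds 44)
shortest-cost path #4: 13→14→2→6→7→1 push 9 @ unit cost 12 (adds 108)
shortest-cost path #5: 13→7→1 push 11 @ unit cost 14 (adds 154)
total cost = 506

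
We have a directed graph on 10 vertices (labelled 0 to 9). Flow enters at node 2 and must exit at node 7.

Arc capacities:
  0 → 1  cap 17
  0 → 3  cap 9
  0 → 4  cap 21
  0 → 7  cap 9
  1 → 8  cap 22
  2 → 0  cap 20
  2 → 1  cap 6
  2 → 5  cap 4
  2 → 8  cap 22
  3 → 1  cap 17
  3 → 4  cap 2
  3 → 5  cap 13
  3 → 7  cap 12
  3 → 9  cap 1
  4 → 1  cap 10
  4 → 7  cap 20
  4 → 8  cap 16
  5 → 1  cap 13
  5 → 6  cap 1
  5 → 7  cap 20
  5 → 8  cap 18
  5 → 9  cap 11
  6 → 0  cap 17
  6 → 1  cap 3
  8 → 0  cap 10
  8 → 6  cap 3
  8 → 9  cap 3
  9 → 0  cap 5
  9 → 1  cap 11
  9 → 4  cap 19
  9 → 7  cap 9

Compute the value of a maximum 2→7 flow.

Maximum flow value: 40

augment #1: 2→0→7 bottleneck 9, total now 9
augment #2: 2→5→7 bottleneck 4, total now 13
augment #3: 2→0→3→7 bottleneck 9, total now 22
augment #4: 2→0→4→7 bottleneck 2, total now 24
augment #5: 2→8→9→7 bottleneck 3, total now 27
augment #6: 2→8→0→4→7 bottleneck 10, total now 37
augment #7: 2→8→6→0→4→7 bottleneck 3, total now 40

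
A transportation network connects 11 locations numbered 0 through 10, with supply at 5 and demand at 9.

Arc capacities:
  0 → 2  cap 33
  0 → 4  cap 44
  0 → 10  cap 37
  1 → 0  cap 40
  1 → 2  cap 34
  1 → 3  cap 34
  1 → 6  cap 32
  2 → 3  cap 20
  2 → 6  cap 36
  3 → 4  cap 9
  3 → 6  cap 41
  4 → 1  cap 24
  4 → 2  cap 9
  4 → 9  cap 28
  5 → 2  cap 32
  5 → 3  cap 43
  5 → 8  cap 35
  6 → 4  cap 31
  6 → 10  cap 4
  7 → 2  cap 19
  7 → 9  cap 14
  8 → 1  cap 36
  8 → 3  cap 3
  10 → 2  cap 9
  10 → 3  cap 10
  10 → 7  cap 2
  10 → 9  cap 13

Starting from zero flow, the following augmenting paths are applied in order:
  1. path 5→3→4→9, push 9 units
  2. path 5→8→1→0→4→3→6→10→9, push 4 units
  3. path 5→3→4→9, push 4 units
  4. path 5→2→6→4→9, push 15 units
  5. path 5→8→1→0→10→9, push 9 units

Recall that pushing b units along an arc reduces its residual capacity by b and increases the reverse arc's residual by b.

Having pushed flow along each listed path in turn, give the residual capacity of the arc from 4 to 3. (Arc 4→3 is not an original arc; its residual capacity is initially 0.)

Residual capacity of (4,3): 9

after path 1 (5→3→4→9, push 9): res(4,3)=9
after path 2 (5→8→1→0→4→3→6→10→9, push 4): res(4,3)=5
after path 3 (5→3→4→9, push 4): res(4,3)=9
after path 4 (5→2→6→4→9, push 15): res(4,3)=9
after path 5 (5→8→1→0→10→9, push 9): res(4,3)=9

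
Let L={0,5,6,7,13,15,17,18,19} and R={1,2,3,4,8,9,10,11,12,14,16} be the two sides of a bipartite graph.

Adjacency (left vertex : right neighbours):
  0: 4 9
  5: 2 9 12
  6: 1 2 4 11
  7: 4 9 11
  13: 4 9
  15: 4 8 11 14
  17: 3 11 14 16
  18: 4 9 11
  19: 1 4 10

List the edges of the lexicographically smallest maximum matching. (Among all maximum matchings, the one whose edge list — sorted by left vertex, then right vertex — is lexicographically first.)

Lex-smallest maximum matching: {(0,4), (5,2), (6,1), (7,9), (15,8), (17,3), (18,11), (19,10)}

|M| = 8 (so the lex-smallest maximum matching has 8 edges)
process left vertices in ascending order; for each, take the smallest-labelled available neighbour that still permits 8 edges overall, or leave it unmatched if none does
lex-smallest matching: {0-4, 5-2, 6-1, 7-9, 15-8, 17-3, 18-11, 19-10}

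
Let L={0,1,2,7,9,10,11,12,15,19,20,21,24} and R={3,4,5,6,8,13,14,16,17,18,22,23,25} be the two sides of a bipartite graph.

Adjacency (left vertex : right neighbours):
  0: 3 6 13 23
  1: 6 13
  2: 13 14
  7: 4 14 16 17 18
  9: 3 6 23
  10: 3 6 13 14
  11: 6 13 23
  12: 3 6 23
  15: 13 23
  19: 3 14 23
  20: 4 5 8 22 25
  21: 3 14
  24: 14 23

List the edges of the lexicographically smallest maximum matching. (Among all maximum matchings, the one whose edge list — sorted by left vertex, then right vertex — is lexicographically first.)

|M| = 7 (so the lex-smallest maximum matching has 7 edges)
process left vertices in ascending order; for each, take the smallest-labelled available neighbour that still permits 7 edges overall, or leave it unmatched if none does
lex-smallest matching: {0-3, 1-6, 2-13, 7-4, 9-23, 10-14, 20-5}

Lex-smallest maximum matching: {(0,3), (1,6), (2,13), (7,4), (9,23), (10,14), (20,5)}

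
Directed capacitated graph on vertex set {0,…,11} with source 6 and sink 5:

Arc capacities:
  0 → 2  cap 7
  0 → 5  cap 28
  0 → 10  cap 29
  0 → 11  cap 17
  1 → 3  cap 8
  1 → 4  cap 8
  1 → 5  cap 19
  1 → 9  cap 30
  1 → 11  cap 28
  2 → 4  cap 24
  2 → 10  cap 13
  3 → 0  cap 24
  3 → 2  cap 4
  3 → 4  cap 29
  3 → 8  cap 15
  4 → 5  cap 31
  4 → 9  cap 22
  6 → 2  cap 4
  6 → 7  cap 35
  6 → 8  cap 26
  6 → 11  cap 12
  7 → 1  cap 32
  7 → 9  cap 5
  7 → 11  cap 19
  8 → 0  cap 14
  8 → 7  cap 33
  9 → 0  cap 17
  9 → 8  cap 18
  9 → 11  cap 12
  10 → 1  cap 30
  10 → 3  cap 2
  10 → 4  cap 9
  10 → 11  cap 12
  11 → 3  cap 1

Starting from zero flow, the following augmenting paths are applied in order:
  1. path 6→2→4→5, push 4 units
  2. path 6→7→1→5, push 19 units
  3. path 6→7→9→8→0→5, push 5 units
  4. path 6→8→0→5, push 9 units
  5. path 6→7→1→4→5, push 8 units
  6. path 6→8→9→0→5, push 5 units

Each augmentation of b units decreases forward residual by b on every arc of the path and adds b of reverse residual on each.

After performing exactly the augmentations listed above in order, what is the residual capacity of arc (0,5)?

after path 1 (6→2→4→5, push 4): res(0,5)=28
after path 2 (6→7→1→5, push 19): res(0,5)=28
after path 3 (6→7→9→8→0→5, push 5): res(0,5)=23
after path 4 (6→8→0→5, push 9): res(0,5)=14
after path 5 (6→7→1→4→5, push 8): res(0,5)=14
after path 6 (6→8→9→0→5, push 5): res(0,5)=9

Residual capacity of (0,5): 9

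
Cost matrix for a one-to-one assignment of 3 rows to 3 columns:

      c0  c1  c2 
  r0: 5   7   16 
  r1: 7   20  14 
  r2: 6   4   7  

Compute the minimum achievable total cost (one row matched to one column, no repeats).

optimal assignment: row0→col1 (cost 7), row1→col0 (cost 7), row2→col2 (cost 7)
total = 7 + 7 + 7 = 21

Minimum assignment cost: 21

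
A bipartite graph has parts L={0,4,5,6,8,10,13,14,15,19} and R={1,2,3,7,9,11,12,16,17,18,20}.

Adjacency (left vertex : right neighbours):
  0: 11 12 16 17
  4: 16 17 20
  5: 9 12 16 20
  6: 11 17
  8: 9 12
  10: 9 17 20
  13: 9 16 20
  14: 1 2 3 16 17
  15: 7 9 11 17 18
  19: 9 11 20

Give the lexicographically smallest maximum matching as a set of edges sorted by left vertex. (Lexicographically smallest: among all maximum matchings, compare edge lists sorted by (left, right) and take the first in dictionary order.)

Lex-smallest maximum matching: {(0,11), (4,16), (5,9), (6,17), (8,12), (10,20), (14,1), (15,7)}

|M| = 8 (so the lex-smallest maximum matching has 8 edges)
process left vertices in ascending order; for each, take the smallest-labelled available neighbour that still permits 8 edges overall, or leave it unmatched if none does
lex-smallest matching: {0-11, 4-16, 5-9, 6-17, 8-12, 10-20, 14-1, 15-7}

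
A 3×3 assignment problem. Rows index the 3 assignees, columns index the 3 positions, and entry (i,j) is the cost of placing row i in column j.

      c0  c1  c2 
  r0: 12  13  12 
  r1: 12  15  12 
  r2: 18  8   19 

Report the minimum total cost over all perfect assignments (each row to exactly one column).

Minimum assignment cost: 32

one of 2 optimal assignments: row0→col0 (cost 12), row1→col2 (cost 12), row2→col1 (cost 8)
total = 12 + 12 + 8 = 32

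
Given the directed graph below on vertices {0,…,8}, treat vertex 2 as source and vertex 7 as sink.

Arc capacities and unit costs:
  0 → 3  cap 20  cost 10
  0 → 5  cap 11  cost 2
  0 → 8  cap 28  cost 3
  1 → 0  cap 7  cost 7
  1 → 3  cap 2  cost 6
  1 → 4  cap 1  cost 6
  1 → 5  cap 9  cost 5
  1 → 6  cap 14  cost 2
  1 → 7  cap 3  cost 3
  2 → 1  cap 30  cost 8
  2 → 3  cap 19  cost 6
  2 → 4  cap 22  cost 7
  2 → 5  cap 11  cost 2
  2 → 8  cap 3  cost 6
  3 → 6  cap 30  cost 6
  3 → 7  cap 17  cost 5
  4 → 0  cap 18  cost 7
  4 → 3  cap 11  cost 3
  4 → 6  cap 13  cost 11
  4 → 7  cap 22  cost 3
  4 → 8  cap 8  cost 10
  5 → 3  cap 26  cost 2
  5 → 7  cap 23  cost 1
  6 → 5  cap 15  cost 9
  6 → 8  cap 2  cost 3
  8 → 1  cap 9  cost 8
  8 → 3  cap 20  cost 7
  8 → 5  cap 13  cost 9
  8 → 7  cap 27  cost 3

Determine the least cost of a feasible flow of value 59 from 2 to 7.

Minimum cost for 59 units: 542

shortest-cost path #1: 2→5→7 push 11 @ unit cost 3 (adds 33)
shortest-cost path #2: 2→8→7 push 3 @ unit cost 9 (adds 27)
shortest-cost path #3: 2→4→7 push 22 @ unit cost 10 (adds 220)
shortest-cost path #4: 2→3→7 push 17 @ unit cost 11 (adds 187)
shortest-cost path #5: 2→1→7 push 3 @ unit cost 11 (adds 33)
shortest-cost path #6: 2→1→5→7 push 3 @ unit cost 14 (adds 42)
total cost = 542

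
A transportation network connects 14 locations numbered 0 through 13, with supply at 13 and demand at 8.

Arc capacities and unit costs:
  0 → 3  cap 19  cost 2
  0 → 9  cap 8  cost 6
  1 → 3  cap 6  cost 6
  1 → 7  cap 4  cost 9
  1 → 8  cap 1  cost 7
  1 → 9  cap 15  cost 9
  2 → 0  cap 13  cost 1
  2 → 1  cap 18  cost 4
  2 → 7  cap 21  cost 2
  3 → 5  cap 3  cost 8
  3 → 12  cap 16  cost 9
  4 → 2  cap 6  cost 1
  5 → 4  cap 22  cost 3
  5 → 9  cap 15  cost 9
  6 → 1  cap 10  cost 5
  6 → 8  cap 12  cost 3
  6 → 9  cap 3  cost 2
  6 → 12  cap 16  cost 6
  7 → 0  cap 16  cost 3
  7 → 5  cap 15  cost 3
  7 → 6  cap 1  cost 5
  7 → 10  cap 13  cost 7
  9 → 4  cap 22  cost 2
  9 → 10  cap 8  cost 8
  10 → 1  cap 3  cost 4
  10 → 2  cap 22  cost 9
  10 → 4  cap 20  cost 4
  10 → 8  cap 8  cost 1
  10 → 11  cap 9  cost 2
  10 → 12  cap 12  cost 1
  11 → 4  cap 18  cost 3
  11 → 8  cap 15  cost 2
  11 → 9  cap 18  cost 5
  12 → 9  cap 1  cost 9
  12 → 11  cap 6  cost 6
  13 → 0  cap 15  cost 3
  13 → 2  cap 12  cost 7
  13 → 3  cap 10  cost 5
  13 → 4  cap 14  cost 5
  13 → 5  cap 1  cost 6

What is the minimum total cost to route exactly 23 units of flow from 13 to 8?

shortest-cost path #1: 13→4→2→7→10→8 push 6 @ unit cost 16 (adds 96)
shortest-cost path #2: 13→2→7→10→8 push 2 @ unit cost 17 (adds 34)
shortest-cost path #3: 13→2→7→6→8 push 1 @ unit cost 17 (adds 17)
shortest-cost path #4: 13→2→1→8 push 1 @ unit cost 18 (adds 18)
shortest-cost path #5: 13→2→7→10→11→8 push 5 @ unit cost 20 (adds 100)
shortest-cost path #6: 13→0→9→10→11→8 push 4 @ unit cost 21 (adds 84)
shortest-cost path #7: 13→3→12→11→8 push 4 @ unit cost 22 (adds 88)
total cost = 437

Minimum cost for 23 units: 437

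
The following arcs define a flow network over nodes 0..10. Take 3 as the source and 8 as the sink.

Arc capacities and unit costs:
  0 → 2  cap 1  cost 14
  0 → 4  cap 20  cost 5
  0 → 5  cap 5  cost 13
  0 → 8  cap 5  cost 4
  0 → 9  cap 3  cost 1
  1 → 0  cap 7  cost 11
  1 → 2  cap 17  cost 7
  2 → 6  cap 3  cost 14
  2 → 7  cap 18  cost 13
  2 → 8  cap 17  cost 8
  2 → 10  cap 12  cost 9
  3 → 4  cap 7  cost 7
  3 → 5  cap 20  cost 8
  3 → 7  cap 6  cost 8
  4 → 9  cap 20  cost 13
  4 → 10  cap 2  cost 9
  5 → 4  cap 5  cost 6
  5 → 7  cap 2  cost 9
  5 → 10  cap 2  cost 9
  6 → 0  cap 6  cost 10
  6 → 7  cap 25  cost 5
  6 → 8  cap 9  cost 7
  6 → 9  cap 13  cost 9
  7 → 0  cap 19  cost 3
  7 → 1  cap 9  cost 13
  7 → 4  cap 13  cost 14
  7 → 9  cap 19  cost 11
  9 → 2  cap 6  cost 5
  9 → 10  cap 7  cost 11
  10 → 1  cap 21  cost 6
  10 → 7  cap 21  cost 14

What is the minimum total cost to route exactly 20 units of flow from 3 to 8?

Minimum cost for 20 units: 671

shortest-cost path #1: 3→7→0→8 push 5 @ unit cost 15 (adds 75)
shortest-cost path #2: 3→7→0→9→2→8 push 1 @ unit cost 25 (adds 25)
shortest-cost path #3: 3→4→9→2→8 push 5 @ unit cost 33 (adds 165)
shortest-cost path #4: 3→4→10→1→2→8 push 2 @ unit cost 37 (adds 74)
shortest-cost path #5: 3→5→10→1→2→8 push 2 @ unit cost 38 (adds 76)
shortest-cost path #6: 3→5→7→0→2→8 push 1 @ unit cost 42 (adds 42)
shortest-cost path #7: 3→5→7→1→2→8 push 1 @ unit cost 45 (adds 45)
shortest-cost path #8: 3→5→4→9→0→7→1→2→8 push 1 @ unit cost 51 (adds 51)
shortest-cost path #9: 3→5→4→9→10→1→2→8 push 2 @ unit cost 59 (adds 118)
total cost = 671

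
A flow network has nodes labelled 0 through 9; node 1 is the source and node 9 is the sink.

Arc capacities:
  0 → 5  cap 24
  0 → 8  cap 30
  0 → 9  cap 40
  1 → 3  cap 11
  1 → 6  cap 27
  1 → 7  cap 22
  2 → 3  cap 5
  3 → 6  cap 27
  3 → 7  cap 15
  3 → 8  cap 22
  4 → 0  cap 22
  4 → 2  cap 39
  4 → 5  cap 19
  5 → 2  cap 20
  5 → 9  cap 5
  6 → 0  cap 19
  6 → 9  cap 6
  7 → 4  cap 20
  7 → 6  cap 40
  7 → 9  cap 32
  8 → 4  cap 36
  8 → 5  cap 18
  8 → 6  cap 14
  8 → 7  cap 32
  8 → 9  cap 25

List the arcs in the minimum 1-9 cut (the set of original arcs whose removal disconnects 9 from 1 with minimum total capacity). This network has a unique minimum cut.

Min-cut arcs: {(1,3), (1,7), (6,0), (6,9)} (total capacity 58)

augment #1: 1→6→9 push 6
augment #2: 1→7→9 push 22
augment #3: 1→3→7→9 push 10
augment #4: 1→3→8→9 push 1
augment #5: 1→6→0→9 push 19
max flow = 58; residual-reachable set from 1 gives S-side
cut edges (S→T): {(1,3), (1,7), (6,0), (6,9)} total cap 58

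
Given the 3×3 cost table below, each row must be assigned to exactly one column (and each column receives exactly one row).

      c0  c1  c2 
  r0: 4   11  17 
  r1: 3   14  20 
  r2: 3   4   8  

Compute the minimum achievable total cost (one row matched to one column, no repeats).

Minimum assignment cost: 22

optimal assignment: row0→col1 (cost 11), row1→col0 (cost 3), row2→col2 (cost 8)
total = 11 + 3 + 8 = 22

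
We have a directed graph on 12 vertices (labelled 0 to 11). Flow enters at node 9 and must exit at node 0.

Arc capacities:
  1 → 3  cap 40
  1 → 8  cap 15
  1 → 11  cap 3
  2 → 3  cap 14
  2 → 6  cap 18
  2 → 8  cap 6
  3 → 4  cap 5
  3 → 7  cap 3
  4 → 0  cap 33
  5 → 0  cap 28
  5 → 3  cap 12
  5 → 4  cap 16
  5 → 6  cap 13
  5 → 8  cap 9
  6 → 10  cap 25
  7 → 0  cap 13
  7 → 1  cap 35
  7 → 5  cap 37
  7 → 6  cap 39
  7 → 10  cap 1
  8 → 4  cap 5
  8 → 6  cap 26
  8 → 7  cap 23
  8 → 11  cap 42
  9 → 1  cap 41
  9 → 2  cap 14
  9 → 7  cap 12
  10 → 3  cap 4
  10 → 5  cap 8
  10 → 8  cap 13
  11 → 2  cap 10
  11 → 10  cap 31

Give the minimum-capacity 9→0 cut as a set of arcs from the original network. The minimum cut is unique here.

augment #1: 9→7→0 push 12
augment #2: 9→1→3→4→0 push 5
augment #3: 9→1→3→7→0 push 1
augment #4: 9→1→8→4→0 push 5
augment #5: 9→1→3→7→5→0 push 2
augment #6: 9→1→8→7→5→0 push 10
augment #7: 9→1→11→10→5→0 push 3
augment #8: 9→2→6→10→5→0 push 5
augment #9: 9→2→8→7→5→0 push 6
augment #10: 9→2→6→10→8→7→5→0 push 2
augment #11: 9→2→6→10→8→7→5→4→0 push 1
max flow = 52; residual-reachable set from 9 gives S-side
cut edges (S→T): {(1,8), (1,11), (3,4), (3,7), (9,2), (9,7)} total cap 52

Min-cut arcs: {(1,8), (1,11), (3,4), (3,7), (9,2), (9,7)} (total capacity 52)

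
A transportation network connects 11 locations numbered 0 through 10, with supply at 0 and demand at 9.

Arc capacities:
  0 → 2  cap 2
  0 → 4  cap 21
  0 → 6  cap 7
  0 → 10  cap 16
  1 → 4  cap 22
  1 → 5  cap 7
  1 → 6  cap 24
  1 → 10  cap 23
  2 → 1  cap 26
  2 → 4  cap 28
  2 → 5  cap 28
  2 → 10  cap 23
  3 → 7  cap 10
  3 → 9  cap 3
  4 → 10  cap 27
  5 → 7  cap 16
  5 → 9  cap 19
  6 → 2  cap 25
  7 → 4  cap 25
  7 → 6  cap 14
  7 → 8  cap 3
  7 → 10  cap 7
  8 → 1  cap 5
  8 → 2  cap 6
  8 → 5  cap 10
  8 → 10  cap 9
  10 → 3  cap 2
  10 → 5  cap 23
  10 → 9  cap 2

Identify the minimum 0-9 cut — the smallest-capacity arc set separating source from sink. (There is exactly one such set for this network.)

augment #1: 0→10→9 push 2
augment #2: 0→2→5→9 push 2
augment #3: 0→10→3→9 push 2
augment #4: 0→10→5→9 push 12
augment #5: 0→4→10→5→9 push 5
max flow = 23; residual-reachable set from 0 gives S-side
cut edges (S→T): {(5,9), (10,3), (10,9)} total cap 23

Min-cut arcs: {(5,9), (10,3), (10,9)} (total capacity 23)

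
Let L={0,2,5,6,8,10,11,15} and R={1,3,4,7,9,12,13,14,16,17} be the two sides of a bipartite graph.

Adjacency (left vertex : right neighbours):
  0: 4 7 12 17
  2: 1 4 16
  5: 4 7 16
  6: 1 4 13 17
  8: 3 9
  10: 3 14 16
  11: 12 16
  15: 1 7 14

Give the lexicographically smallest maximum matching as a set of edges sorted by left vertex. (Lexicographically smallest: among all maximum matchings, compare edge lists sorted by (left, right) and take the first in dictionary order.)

|M| = 8 (so the lex-smallest maximum matching has 8 edges)
process left vertices in ascending order; for each, take the smallest-labelled available neighbour that still permits 8 edges overall, or leave it unmatched if none does
lex-smallest matching: {0-4, 2-1, 5-7, 6-13, 8-3, 10-16, 11-12, 15-14}

Lex-smallest maximum matching: {(0,4), (2,1), (5,7), (6,13), (8,3), (10,16), (11,12), (15,14)}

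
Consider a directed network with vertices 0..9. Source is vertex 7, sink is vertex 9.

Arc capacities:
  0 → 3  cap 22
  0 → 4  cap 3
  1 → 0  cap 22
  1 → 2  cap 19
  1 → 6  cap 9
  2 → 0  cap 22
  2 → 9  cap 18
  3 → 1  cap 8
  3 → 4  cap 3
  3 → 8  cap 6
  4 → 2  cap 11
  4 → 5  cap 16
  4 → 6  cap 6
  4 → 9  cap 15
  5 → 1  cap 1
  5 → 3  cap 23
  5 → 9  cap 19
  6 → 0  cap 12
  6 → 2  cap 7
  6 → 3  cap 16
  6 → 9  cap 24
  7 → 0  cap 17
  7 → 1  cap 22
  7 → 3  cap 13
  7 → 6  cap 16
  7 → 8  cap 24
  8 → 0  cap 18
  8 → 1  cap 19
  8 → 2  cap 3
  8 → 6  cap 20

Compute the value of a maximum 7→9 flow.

augment #1: 7→6→9 bottleneck 16, total now 16
augment #2: 7→0→4→9 bottleneck 3, total now 19
augment #3: 7→1→2→9 bottleneck 18, total now 37
augment #4: 7→1→6→9 bottleneck 4, total now 41
augment #5: 7→3→4→9 bottleneck 3, total now 44
augment #6: 7→8→6→9 bottleneck 4, total now 48

Maximum flow value: 48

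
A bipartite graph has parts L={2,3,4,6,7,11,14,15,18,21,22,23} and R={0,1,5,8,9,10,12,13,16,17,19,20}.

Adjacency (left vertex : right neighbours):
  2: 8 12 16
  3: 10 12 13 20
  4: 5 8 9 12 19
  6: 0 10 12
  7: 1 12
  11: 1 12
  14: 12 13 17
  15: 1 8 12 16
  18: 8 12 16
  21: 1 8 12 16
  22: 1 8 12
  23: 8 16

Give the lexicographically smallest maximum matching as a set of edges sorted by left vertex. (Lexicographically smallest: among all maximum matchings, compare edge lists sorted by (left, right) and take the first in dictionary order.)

|M| = 8 (so the lex-smallest maximum matching has 8 edges)
process left vertices in ascending order; for each, take the smallest-labelled available neighbour that still permits 8 edges overall, or leave it unmatched if none does
lex-smallest matching: {2-8, 3-10, 4-5, 6-0, 7-1, 11-12, 14-13, 15-16}

Lex-smallest maximum matching: {(2,8), (3,10), (4,5), (6,0), (7,1), (11,12), (14,13), (15,16)}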